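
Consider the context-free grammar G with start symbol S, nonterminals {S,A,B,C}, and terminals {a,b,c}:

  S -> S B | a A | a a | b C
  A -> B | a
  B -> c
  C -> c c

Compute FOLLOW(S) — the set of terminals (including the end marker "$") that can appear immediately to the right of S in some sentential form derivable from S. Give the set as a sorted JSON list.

FIRST iteration:
[1]
  A via A→a: +{a}
  B via B→c: +{c}
  C via C→c c: +{c}
  S via S→a A: +{a}
  S via S→b C: +{b}
  S: {a,b}  A: {a}  B: {c}  C: {c}
[2]
  A via A→B: +{c}
  S: {a,b}  A: {a,c}  B: {c}  C: {c}
[3] — fixpoint
  S: {a,b}  A: {a,c}  B: {c}  C: {c}

FOLLOW sets:
initialize: $ ∈ FOLLOW(S)
pass 1:
  S→S B: FOLLOW(S) ⊇ FIRST(B) = {c}; new: +{c}
  S→S B: FOLLOW(B) ⊇ FOLLOW(S) ⊇ {$,c}; new: +{$,c}
  S→a A: FOLLOW(A) ⊇ FOLLOW(S) ⊇ {$,c}; new: +{$,c}
  S→b C: FOLLOW(C) ⊇ FOLLOW(S) ⊇ {$,c}; new: +{$,c}
  S: {$,c}  A: {$,c}  B: {$,c}  C: {$,c}
pass 2: — fixpoint
  S: {$,c}  A: {$,c}  B: {$,c}  C: {$,c}

FOLLOW(S) = ["$", "c"]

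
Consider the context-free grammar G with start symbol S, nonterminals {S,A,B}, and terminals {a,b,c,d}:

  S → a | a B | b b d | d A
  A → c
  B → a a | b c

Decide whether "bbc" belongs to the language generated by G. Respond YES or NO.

Convert to CNF:
  S -> T0 B | T1 X4 | T3 A | a
  A -> c
  B -> T0 T0 | T1 T2
  T0 -> a
  T1 -> b
  T2 -> c
  T3 -> d
  X4 -> T1 T3

CYK fill:
  T[0,0] 'b' = {T1}  orig:{}
  T[1,1] 'b' = {T1}  orig:{}
  T[2,2] 'c' = {A,T2}  orig:{A}
  T[0,1] 'bb' = ∅
  T[1,2] 'bc' = {B}
  T[0,2] 'bbc' = ∅

S ∉ T[0,2] ⇒ NO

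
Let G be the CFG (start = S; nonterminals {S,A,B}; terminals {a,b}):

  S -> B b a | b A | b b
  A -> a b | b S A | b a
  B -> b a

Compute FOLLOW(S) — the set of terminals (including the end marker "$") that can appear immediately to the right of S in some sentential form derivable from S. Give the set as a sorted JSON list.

Compute FIRST by fixpoint:
iter 1:
  A via A→a b: +{a}
  A via A→b S A: +{b}
  B via B→b a: +{b}
  S via S→B b a: +{b}
  FIRST(S)={b}  FIRST(A)={a,b}  FIRST(B)={b}
iter 2: (no change)
  FIRST(S)={b}  FIRST(A)={a,b}  FIRST(B)={b}

FOLLOW iteration:
seed FOLLOW(S) with $
pass 1:
  A→b S A: FOLLOW(S) ⊇ FIRST(A) = {a,b}; new: +{a,b}
  S→B b a: FOLLOW(B) ⊇ FIRST(b) = {b}; new: +{b}
  S→b A: FOLLOW(A) ⊇ FOLLOW(S) ⊇ {$,a,b}; new: +{$,a,b}
  S: {$,a,b}  A: {$,a,b}  B: {b}
pass 2: — fixpoint
  S: {$,a,b}  A: {$,a,b}  B: {b}

FOLLOW(S) = ["$", "a", "b"]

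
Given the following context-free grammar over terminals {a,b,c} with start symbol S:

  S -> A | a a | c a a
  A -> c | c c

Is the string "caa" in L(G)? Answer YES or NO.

CNF form of G:
  S -> T0 T0 | T0 X2 | T1 T1 | c
  A -> T0 T0 | c
  T0 -> c
  T1 -> a
  X2 -> T1 T1

Fill CYK table bottom-up:
  cell(0,0) c: {A,S,T0}  orig:{A,S}
  cell(1,1) a: {T1}  orig:{}
  cell(2,2) a: {T1}  orig:{}
  cell(0,1) ca: ∅
  cell(1,2) aa: {S,X2}  orig:{S}
  cell(0,2) caa: {S}

S ∈ T[0,2] ⇒ YES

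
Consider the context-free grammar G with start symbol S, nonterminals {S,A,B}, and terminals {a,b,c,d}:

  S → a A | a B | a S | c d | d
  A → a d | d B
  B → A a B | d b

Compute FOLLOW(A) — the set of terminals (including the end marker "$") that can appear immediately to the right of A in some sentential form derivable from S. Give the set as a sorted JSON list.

Compute FIRST by fixpoint:
pass 1:
  A via A→a d: +{a}
  A via A→d B: +{d}
  B via B→A a B: +{a,d}
  S via S→a A: +{a}
  S via S→c d: +{c}
  S via S→d: +{d}
  FIRST(S)={a,c,d}  FIRST(A)={a,d}  FIRST(B)={a,d}
pass 2: (stable)
  FIRST(S)={a,c,d}  FIRST(A)={a,d}  FIRST(B)={a,d}

Compute FOLLOW by fixpoint:
initialize: $ ∈ FOLLOW(S)
iter 1:
  B→A a B: FOLLOW(A) ⊇ FIRST(a) = {a}; new: +{a}
  S→a A: FOLLOW(A) ⊇ FOLLOW(S) ⊇ {$}; new: +{$}
  S→a B: FOLLOW(B) ⊇ FOLLOW(S) ⊇ {$}; new: +{$}
  FOLLOW(S)={$}  FOLLOW(A)={$,a}  FOLLOW(B)={$}
iter 2:
  A→d B: FOLLOW(B) ⊇ FOLLOW(A) ⊇ {$,a}; new: +{a}
  FOLLOW(S)={$}  FOLLOW(A)={$,a}  FOLLOW(B)={$,a}
iter 3: done
  FOLLOW(S)={$}  FOLLOW(A)={$,a}  FOLLOW(B)={$,a}

FOLLOW(A) = ["$", "a"]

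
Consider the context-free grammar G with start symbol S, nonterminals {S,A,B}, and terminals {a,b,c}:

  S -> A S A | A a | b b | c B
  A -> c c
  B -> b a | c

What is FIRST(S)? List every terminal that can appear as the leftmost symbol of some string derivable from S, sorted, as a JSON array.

Compute FIRST by fixpoint:
round 1:
  A via A→c c: +{c}
  B via B→b a: +{b}
  B via B→c: +{c}
  S via S→A S A: +{c}
  S via S→b b: +{b}
  FIRST(S)={b,c}  FIRST(A)={c}  FIRST(B)={b,c}
round 2: — fixpoint
  FIRST(S)={b,c}  FIRST(A)={c}  FIRST(B)={b,c}

FIRST(S) = ["b", "c"]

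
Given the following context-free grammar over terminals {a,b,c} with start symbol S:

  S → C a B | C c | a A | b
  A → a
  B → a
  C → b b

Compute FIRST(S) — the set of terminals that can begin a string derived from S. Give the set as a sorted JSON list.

Compute FIRST by fixpoint:
[1]
  A via A→a: +{a}
  B via B→a: +{a}
  C via C→b b: +{b}
  S via S→C a B: +{b}
  S via S→a A: +{a}
  FIRST[S]={a,b}  FIRST[A]={a}  FIRST[B]={a}  FIRST[C]={b}
[2] — fixpoint
  FIRST[S]={a,b}  FIRST[A]={a}  FIRST[B]={a}  FIRST[C]={b}

FIRST(S) = ["a", "b"]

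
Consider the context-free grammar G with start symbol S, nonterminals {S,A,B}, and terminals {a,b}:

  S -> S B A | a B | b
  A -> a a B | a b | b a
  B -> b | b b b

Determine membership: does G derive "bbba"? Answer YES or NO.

Convert to CNF:
  S -> S X4 | T0 B | b
  A -> T0 T1 | T0 X2 | T1 T0
  B -> T1 X3 | b
  T0 -> a
  T1 -> b
  X2 -> T0 B
  X3 -> T1 T1
  X4 -> B A

Fill CYK table bottom-up:
  cell(0,0) b: {B,S,T1}  orig:{B,S}
  cell(1,1) b: {B,S,T1}  orig:{B,S}
  cell(2,2) b: {B,S,T1}  orig:{B,S}
  cell(3,3) a: {T0}  orig:{}
  cell(0,1) bb: {X3}  orig:{}
  cell(1,2) bb: {X3}  orig:{}
  cell(2,3) ba: {A}
  cell(0,2) bbb: {B}
  cell(1,3) bba: {X4}  orig:{}
  cell(0,3) bbba: {S}

S ∈ T[0,3] ⇒ YES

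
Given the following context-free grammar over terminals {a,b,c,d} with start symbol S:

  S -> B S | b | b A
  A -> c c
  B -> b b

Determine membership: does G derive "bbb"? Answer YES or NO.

CNF form of G:
  S -> B S | T1 A | b
  A -> T0 T0
  B -> T1 T1
  T0 -> c
  T1 -> b

CYK fill:
  [0..0]={S,T1}  "b"  orig:{S}
  [1..1]={S,T1}  "b"  orig:{S}
  [2..2]={S,T1}  "b"  orig:{S}
  [0..1]={B}  "bb"
  [1..2]={B}  "bb"
  [0..2]={S}  "bbb"

S ∈ T[0,2] ⇒ YES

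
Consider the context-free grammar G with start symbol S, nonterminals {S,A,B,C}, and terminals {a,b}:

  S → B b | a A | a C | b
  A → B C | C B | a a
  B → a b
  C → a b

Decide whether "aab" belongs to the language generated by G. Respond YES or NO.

CNF form of G:
  S -> B T1 | T0 A | T0 C | b
  A -> B C | C B | T0 T0
  B -> T0 T1
  C -> T0 T1
  T0 -> a
  T1 -> b

CYK fill:
  cell(0,0) a: {T0}  orig:{}
  cell(1,1) a: {T0}  orig:{}
  cell(2,2) b: {S,T1}  orig:{S}
  cell(0,1) aa: {A}
  cell(1,2) ab: {B,C}
  cell(0,2) aab: {S}

S ∈ T[0,2] ⇒ YES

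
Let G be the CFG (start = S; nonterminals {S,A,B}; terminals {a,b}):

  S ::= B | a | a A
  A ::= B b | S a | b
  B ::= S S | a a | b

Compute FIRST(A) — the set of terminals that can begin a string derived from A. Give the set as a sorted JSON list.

FIRST iteration:
pass 1:
  A via A→b: +{b}
  B via B→a a: +{a}
  B via B→b: +{b}
  S via S→B: +{a,b}
  FIRST[S]={a,b}  FIRST[A]={b}  FIRST[B]={a,b}
pass 2:
  A via A→B b: +{a}
  FIRST[S]={a,b}  FIRST[A]={a,b}  FIRST[B]={a,b}
pass 3: (no change)
  FIRST[S]={a,b}  FIRST[A]={a,b}  FIRST[B]={a,b}

FIRST(A) = ["a", "b"]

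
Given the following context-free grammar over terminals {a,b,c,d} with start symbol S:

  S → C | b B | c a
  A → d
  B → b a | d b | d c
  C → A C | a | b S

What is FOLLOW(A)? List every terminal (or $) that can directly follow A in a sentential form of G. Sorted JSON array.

FIRST iteration:
round 1:
  A via A→d: +{d}
  B via B→b a: +{b}
  B via B→d b: +{d}
  C via C→A C: +{d}
  C via C→a: +{a}
  C via C→b S: +{b}
  S via S→C: +{a,b,d}
  S via S→c a: +{c}
  FIRST(S)={a,b,c,d}  FIRST(A)={d}  FIRST(B)={b,d}  FIRST(C)={a,b,d}
round 2: (no change)
  FIRST(S)={a,b,c,d}  FIRST(A)={d}  FIRST(B)={b,d}  FIRST(C)={a,b,d}

FOLLOW sets:
FOLLOW(S) := {$}
round 1:
  C→A C: FOLLOW(A) ⊇ FIRST(C) = {a,b,d}; new: +{a,b,d}
  S→C: FOLLOW(C) ⊇ FOLLOW(S) ⊇ {$}; new: +{$}
  S→b B: FOLLOW(B) ⊇ FOLLOW(S) ⊇ {$}; new: +{$}
  S: {$}  A: {a,b,d}  B: {$}  C: {$}
round 2: (no change)
  S: {$}  A: {a,b,d}  B: {$}  C: {$}

FOLLOW(A) = ["a", "b", "d"]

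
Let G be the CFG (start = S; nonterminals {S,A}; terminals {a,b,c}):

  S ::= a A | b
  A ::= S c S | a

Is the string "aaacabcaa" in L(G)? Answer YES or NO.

CNF form of G:
  S -> T1 A | b
  A -> S X2 | a
  T0 -> c
  T1 -> a
  X2 -> T0 S

CYK fill:
  cell(0,0) a: {A,T1}  orig:{A}
  cell(1,1) a: {A,T1}  orig:{A}
  cell(2,2) a: {A,T1}  orig:{A}
  cell(3,3) c: {T0}  orig:{}
  cell(4,4) a: {A,T1}  orig:{A}
  cell(5,5) b: {S}
  cell(6,6) c: {T0}  orig:{}
  cell(7,7) a: {A,T1}  orig:{A}
  cell(8,8) a: {A,T1}  orig:{A}
  cell(0,1) aa: {S}
  cell(1,2) aa: {S}
  cell(2,3) ac: ∅
  cell(3,4) ca: ∅
  cell(4,5) ab: ∅
  cell(5,6) bc: ∅
  cell(6,7) ca: ∅
  cell(7,8) aa: {S}
  cell(0,2) aaa: ∅
  cell(1,3) aac: ∅
  cell(2,4) aca: ∅
  cell(3,5) cab: ∅
  cell(4,6) abc: ∅
  cell(5,7) bca: ∅
  cell(6,8) caa: {X2}  orig:{}
  cell(0,3) aaac: ∅
  cell(1,4) aaca: ∅
  cell(2,5) acab: ∅
  cell(3,6) cabc: ∅
  cell(4,7) abca: ∅
  cell(5,8) bcaa: {A}
  cell(0,4) aaaca: ∅
  cell(1,5) aacab: ∅
  cell(2,6) acabc: ∅
  cell(3,7) cabca: ∅
  cell(4,8) abcaa: {S}
  cell(0,5) aaacab: ∅
  cell(1,6) aacabc: ∅
  cell(2,7) acabca: ∅
  cell(3,8) cabcaa: {X2}  orig:{}
  cell(0,6) aaacabc: ∅
  cell(1,7) aacabca: ∅
  cell(2,8) acabcaa: ∅
  cell(0,7) aaacabca: ∅
  cell(1,8) aacabcaa: {A}
  cell(0,8) aaacabcaa: {S}

S ∈ T[0,8] ⇒ YES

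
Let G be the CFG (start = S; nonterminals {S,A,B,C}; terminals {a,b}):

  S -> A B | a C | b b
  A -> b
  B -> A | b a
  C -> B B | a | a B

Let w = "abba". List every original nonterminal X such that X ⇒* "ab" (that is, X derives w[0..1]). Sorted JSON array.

Convert to CNF:
  S -> A B | T0 T0 | T1 C
  A -> b
  B -> T0 T1 | b
  C -> B B | T1 B | a
  T0 -> b
  T1 -> a

CYK fill (cells [i..j] with 0 ≤ i ≤ j ≤ 1 only):
  T[0,0] 'a' = {C,T1}  orig:{C}
  T[1,1] 'b' = {A,B,T0}  orig:{A,B}
  T[0,1] 'ab' = {C}

Original NTs in T[0,1] deriving "ab": ["C"]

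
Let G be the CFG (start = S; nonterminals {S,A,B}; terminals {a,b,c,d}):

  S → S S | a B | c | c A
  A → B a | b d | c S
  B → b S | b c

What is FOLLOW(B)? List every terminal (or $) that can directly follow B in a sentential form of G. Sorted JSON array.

FIRST sets, iterate to fixpoint:
iter 1:
  A via A→b d: +{b}
  A via A→c S: +{c}
  B via B→b S: +{b}
  S via S→a B: +{a}
  S via S→c: +{c}
  S: {a,c}  A: {b,c}  B: {b}
iter 2: (no change)
  S: {a,c}  A: {b,c}  B: {b}

Compute FOLLOW by fixpoint:
seed FOLLOW(S) with $
round 1:
  A→B a: FOLLOW(B) ⊇ FIRST(a) = {a}; new: +{a}
  B→b S: FOLLOW(S) ⊇ FOLLOW(B) ⊇ {a}; new: +{a}
  S→S S: FOLLOW(S) ⊇ FIRST(S) = {a,c}; new: +{c}
  S→a B: FOLLOW(B) ⊇ FOLLOW(S) ⊇ {$,a,c}; new: +{$,c}
  S→c A: FOLLOW(A) ⊇ FOLLOW(S) ⊇ {$,a,c}; new: +{$,a,c}
  S: {$,a,c}  A: {$,a,c}  B: {$,a,c}
round 2: — fixpoint
  S: {$,a,c}  A: {$,a,c}  B: {$,a,c}

FOLLOW(B) = ["$", "a", "c"]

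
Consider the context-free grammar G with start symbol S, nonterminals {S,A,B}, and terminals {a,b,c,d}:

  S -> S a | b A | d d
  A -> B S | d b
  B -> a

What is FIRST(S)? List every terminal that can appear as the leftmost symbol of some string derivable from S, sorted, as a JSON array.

FIRST iteration:
pass 1:
  A via A→d b: +{d}
  B via B→a: +{a}
  S via S→b A: +{b}
  S via S→d d: +{d}
  FIRST[S]={b,d}  FIRST[A]={d}  FIRST[B]={a}
pass 2:
  A via A→B S: +{a}
  FIRST[S]={b,d}  FIRST[A]={a,d}  FIRST[B]={a}
pass 3: — fixpoint
  FIRST[S]={b,d}  FIRST[A]={a,d}  FIRST[B]={a}

FIRST(S) = ["b", "d"]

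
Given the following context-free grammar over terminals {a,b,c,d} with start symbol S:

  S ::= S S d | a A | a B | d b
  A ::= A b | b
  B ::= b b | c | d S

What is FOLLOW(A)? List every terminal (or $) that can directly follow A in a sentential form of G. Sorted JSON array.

FIRST iteration:
iter 1:
  A via A→b: +{b}
  B via B→b b: +{b}
  B via B→c: +{c}
  B via B→d S: +{d}
  S via S→a A: +{a}
  S via S→d b: +{d}
  S: {a,d}  A: {b}  B: {b,c,d}
iter 2: — fixpoint
  S: {a,d}  A: {b}  B: {b,c,d}

FOLLOW iteration:
FOLLOW(S) := {$}
[1]
  A→A b: FOLLOW(A) ⊇ FIRST(b) = {b}; new: +{b}
  S→S S d: FOLLOW(S) ⊇ FIRST(S) = {a,d}; new: +{a,d}
  S→a A: FOLLOW(A) ⊇ FOLLOW(S) ⊇ {$,a,d}; new: +{$,a,d}
  S→a B: FOLLOW(B) ⊇ FOLLOW(S) ⊇ {$,a,d}; new: +{$,a,d}
  S: {$,a,d}  A: {$,a,b,d}  B: {$,a,d}
[2] — fixpoint
  S: {$,a,d}  A: {$,a,b,d}  B: {$,a,d}

FOLLOW(A) = ["$", "a", "b", "d"]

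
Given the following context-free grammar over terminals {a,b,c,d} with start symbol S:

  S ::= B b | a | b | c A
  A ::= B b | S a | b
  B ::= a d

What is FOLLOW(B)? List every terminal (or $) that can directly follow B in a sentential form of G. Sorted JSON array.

FIRST iteration:
round 1:
  A via A→b: +{b}
  B via B→a d: +{a}
  S via S→B b: +{a}
  S via S→b: +{b}
  S via S→c A: +{c}
  FIRST[S]={a,b,c}  FIRST[A]={b}  FIRST[B]={a}
round 2:
  A via A→B b: +{a}
  A via A→S a: +{c}
  FIRST[S]={a,b,c}  FIRST[A]={a,b,c}  FIRST[B]={a}
round 3: (stable)
  FIRST[S]={a,b,c}  FIRST[A]={a,b,c}  FIRST[B]={a}

FOLLOW iteration:
FOLLOW(S) := {$}
round 1:
  A→B b: FOLLOW(B) ⊇ FIRST(b) = {b}; new: +{b}
  A→S a: FOLLOW(S) ⊇ FIRST(a) = {a}; new: +{a}
  S→c A: FOLLOW(A) ⊇ FOLLOW(S) ⊇ {$,a}; new: +{$,a}
  FOLLOW[S]={$,a}  FOLLOW[A]={$,a}  FOLLOW[B]={b}
round 2: (stable)
  FOLLOW[S]={$,a}  FOLLOW[A]={$,a}  FOLLOW[B]={b}

FOLLOW(B) = ["b"]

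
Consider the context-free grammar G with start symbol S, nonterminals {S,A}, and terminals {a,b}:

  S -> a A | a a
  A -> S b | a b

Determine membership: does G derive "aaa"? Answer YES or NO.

Convert to CNF:
  S -> T1 A | T1 T1
  A -> S T0 | T1 T0
  T0 -> b
  T1 -> a

CYK table (by increasing span):
  [0..0]={T1}  "a"  orig:{}
  [1..1]={T1}  "a"  orig:{}
  [2..2]={T1}  "a"  orig:{}
  [0..1]={S}  "aa"
  [1..2]={S}  "aa"
  [0..2]=∅  "aaa"

S ∉ T[0,2] ⇒ NO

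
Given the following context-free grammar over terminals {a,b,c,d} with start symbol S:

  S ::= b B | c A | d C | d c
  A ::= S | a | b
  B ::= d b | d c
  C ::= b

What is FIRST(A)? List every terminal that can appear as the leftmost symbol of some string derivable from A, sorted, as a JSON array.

FIRST iteration:
round 1:
  A via A→a: +{a}
  A via A→b: +{b}
  B via B→d b: +{d}
  C via C→b: +{b}
  S via S→b B: +{b}
  S via S→c A: +{c}
  S via S→d C: +{d}
  FIRST(S)={b,c,d}  FIRST(A)={a,b}  FIRST(B)={d}  FIRST(C)={b}
round 2:
  A via A→S: +{c,d}
  FIRST(S)={b,c,d}  FIRST(A)={a,b,c,d}  FIRST(B)={d}  FIRST(C)={b}
round 3: done
  FIRST(S)={b,c,d}  FIRST(A)={a,b,c,d}  FIRST(B)={d}  FIRST(C)={b}

FIRST(A) = ["a", "b", "c", "d"]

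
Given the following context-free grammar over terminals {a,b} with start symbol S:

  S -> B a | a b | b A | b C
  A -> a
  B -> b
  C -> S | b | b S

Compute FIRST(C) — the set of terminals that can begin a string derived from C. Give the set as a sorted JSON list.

FIRST iteration:
[1]
  A via A→a: +{a}
  B via B→b: +{b}
  C via C→b: +{b}
  S via S→B a: +{b}
  S via S→a b: +{a}
  FIRST[S]={a,b}  FIRST[A]={a}  FIRST[B]={b}  FIRST[C]={b}
[2]
  C via C→S: +{a}
  FIRST[S]={a,b}  FIRST[A]={a}  FIRST[B]={b}  FIRST[C]={a,b}
[3] (no change)
  FIRST[S]={a,b}  FIRST[A]={a}  FIRST[B]={b}  FIRST[C]={a,b}

FIRST(C) = ["a", "b"]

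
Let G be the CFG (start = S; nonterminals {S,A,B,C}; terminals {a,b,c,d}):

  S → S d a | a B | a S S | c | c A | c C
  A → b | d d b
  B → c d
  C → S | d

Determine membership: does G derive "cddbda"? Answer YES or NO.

CNF form of G:
  S -> S X7 | T2 A | T2 C | T3 B | T3 X8 | c
  A -> T0 X4 | b
  B -> T2 T0
  C -> S X5 | T2 A | T2 C | T3 B | T3 X6 | c | d
  T0 -> d
  T1 -> b
  T2 -> c
  T3 -> a
  X4 -> T0 T1
  X5 -> T0 T3
  X6 -> S S
  X7 -> T0 T3
  X8 -> S S

CYK table (by increasing span):
  cell(0,0) c: {C,S,T2}  orig:{C,S}
  cell(1,1) d: {C,T0}  orig:{C}
  cell(2,2) d: {C,T0}  orig:{C}
  cell(3,3) b: {A,T1}  orig:{A}
  cell(4,4) d: {C,T0}  orig:{C}
  cell(5,5) a: {T3}  orig:{}
  cell(0,1) cd: {B,C,S}
  cell(1,2) dd: ∅
  cell(2,3) db: {X4}  orig:{}
  cell(3,4) bd: ∅
  cell(4,5) da: {X5,X7}  orig:{}
  cell(0,2) cdd: ∅
  cell(1,3) ddb: {A}
  cell(2,4) dbd: ∅
  cell(3,5) bda: ∅
  cell(0,3) cddb: {C,S}
  cell(1,4) ddbd: ∅
  cell(2,5) dbda: ∅
  cell(0,4) cddbd: ∅
  cell(1,5) ddbda: ∅
  cell(0,5) cddbda: {C,S}

S ∈ T[0,5] ⇒ YES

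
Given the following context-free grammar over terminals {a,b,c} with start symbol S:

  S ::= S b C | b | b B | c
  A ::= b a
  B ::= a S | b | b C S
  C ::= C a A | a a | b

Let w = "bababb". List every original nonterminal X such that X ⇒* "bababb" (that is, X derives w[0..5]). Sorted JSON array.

CNF form of G:
  S -> S X4 | T0 B | b | c
  A -> T0 T1
  B -> T0 X2 | T1 S | b
  C -> C X3 | T1 T1 | b
  T0 -> b
  T1 -> a
  X2 -> C S
  X3 -> T1 A
  X4 -> T0 C

CYK fill — only the sub-triangle for w[0..5]:
  cell(0,0) b: {B,C,S,T0}  orig:{B,C,S}
  cell(1,1) a: {T1}  orig:{}
  cell(2,2) b: {B,C,S,T0}  orig:{B,C,S}
  cell(3,3) a: {T1}  orig:{}
  cell(4,4) b: {B,C,S,T0}  orig:{B,C,S}
  cell(5,5) b: {B,C,S,T0}  orig:{B,C,S}
  cell(0,1) ba: {A}
  cell(1,2) ab: {B}
  cell(2,3) ba: {A}
  cell(3,4) ab: {B}
  cell(4,5) bb: {S,X2,X4}  orig:{S}
  cell(0,2) bab: {S}
  cell(1,3) aba: {X3}  orig:{}
  cell(2,4) bab: {S}
  cell(3,5) abb: {B}
  cell(0,3) baba: {C}
  cell(1,4) abab: {B}
  cell(2,5) babb: {S}
  cell(0,4) babab: {S,X2}  orig:{S}
  cell(1,5) ababb: {B}
  cell(0,5) bababb: {S,X2}  orig:{S}

Original NTs in T[0,5] deriving "bababb": ["S"]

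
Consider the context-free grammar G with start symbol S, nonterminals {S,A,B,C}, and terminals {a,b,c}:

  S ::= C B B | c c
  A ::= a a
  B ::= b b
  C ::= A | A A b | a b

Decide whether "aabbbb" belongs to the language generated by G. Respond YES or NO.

CNF form of G:
  S -> C X4 | T2 T2
  A -> T0 T0
  B -> T1 T1
  C -> A X3 | T0 T0 | T0 T1
  T0 -> a
  T1 -> b
  T2 -> c
  X3 -> A T1
  X4 -> B B

CYK table (by increasing span):
  [0..0]={T0}  "a"  orig:{}
  [1..1]={T0}  "a"  orig:{}
  [2..2]={T1}  "b"  orig:{}
  [3..3]={T1}  "b"  orig:{}
  [4..4]={T1}  "b"  orig:{}
  [5..5]={T1}  "b"  orig:{}
  [0..1]={A,C}  "aa"
  [1..2]={C}  "ab"
  [2..3]={B}  "bb"
  [3..4]={B}  "bb"
  [4..5]={B}  "bb"
  [0..2]={X3}  "aab"  orig:{}
  [1..3]=∅  "abb"
  [2..4]=∅  "bbb"
  [3..5]=∅  "bbb"
  [0..3]=∅  "aabb"
  [1..4]=∅  "abbb"
  [2..5]={X4}  "bbbb"  orig:{}
  [0..4]=∅  "aabbb"
  [1..5]=∅  "abbbb"
  [0..5]={S}  "aabbbb"

S ∈ T[0,5] ⇒ YES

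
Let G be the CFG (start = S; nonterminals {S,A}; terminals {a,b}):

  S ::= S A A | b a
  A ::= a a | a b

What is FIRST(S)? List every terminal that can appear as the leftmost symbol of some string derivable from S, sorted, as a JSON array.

FIRST sets, iterate to fixpoint:
pass 1:
  A via A→a a: +{a}
  S via S→b a: +{b}
  FIRST[S]={b}  FIRST[A]={a}
pass 2: (no change)
  FIRST[S]={b}  FIRST[A]={a}

FIRST(S) = ["b"]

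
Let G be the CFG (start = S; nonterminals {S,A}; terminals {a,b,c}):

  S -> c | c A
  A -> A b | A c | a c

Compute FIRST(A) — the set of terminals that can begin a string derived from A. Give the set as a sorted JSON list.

Compute FIRST by fixpoint:
[1]
  A via A→a c: +{a}
  S via S→c: +{c}
  FIRST(S)={c}  FIRST(A)={a}
[2] (no change)
  FIRST(S)={c}  FIRST(A)={a}

FIRST(A) = ["a"]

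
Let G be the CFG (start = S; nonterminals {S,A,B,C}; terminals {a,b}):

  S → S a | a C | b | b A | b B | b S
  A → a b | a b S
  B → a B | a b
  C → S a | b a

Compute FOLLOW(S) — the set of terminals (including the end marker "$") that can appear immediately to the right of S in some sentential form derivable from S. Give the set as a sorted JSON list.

FIRST iteration:
iter 1:
  A via A→a b: +{a}
  B via B→a B: +{a}
  C via C→b a: +{b}
  S via S→a C: +{a}
  S via S→b: +{b}
  FIRST[S]={a,b}  FIRST[A]={a}  FIRST[B]={a}  FIRST[C]={b}
iter 2:
  C via C→S a: +{a}
  FIRST[S]={a,b}  FIRST[A]={a}  FIRST[B]={a}  FIRST[C]={a,b}
iter 3: (no change)
  FIRST[S]={a,b}  FIRST[A]={a}  FIRST[B]={a}  FIRST[C]={a,b}

FOLLOW iteration:
seed FOLLOW(S) with $
pass 1:
  C→S a: FOLLOW(S) ⊇ FIRST(a) = {a}; new: +{a}
  S→a C: FOLLOW(C) ⊇ FOLLOW(S) ⊇ {$,a}; new: +{$,a}
  S→b A: FOLLOW(A) ⊇ FOLLOW(S) ⊇ {$,a}; new: +{$,a}
  S→b B: FOLLOW(B) ⊇ FOLLOW(S) ⊇ {$,a}; new: +{$,a}
  FOLLOW[S]={$,a}  FOLLOW[A]={$,a}  FOLLOW[B]={$,a}  FOLLOW[C]={$,a}
pass 2: (no change)
  FOLLOW[S]={$,a}  FOLLOW[A]={$,a}  FOLLOW[B]={$,a}  FOLLOW[C]={$,a}

FOLLOW(S) = ["$", "a"]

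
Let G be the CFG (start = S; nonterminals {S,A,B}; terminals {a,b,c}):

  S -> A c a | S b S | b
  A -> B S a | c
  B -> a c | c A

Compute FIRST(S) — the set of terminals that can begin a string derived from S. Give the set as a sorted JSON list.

FIRST sets, iterate to fixpoint:
pass 1:
  A via A→c: +{c}
  B via B→a c: +{a}
  B via B→c A: +{c}
  S via S→A c a: +{c}
  S via S→b: +{b}
  FIRST[S]={b,c}  FIRST[A]={c}  FIRST[B]={a,c}
pass 2:
  A via A→B S a: +{a}
  S via S→A c a: +{a}
  FIRST[S]={a,b,c}  FIRST[A]={a,c}  FIRST[B]={a,c}
pass 3: (no change)
  FIRST[S]={a,b,c}  FIRST[A]={a,c}  FIRST[B]={a,c}

FIRST(S) = ["a", "b", "c"]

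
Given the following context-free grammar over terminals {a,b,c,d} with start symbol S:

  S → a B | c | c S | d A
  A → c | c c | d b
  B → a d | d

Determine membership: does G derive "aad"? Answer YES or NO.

CNF form of G:
  S -> T0 S | T1 A | T3 B | c
  A -> T0 T0 | T1 T2 | c
  B -> T3 T1 | d
  T0 -> c
  T1 -> d
  T2 -> b
  T3 -> a

CYK fill:
  T[0,0] 'a' = {T3}  orig:{}
  T[1,1] 'a' = {T3}  orig:{}
  T[2,2] 'd' = {B,T1}  orig:{B}
  T[0,1] 'aa' = ∅
  T[1,2] 'ad' = {B,S}
  T[0,2] 'aad' = {S}

S ∈ T[0,2] ⇒ YES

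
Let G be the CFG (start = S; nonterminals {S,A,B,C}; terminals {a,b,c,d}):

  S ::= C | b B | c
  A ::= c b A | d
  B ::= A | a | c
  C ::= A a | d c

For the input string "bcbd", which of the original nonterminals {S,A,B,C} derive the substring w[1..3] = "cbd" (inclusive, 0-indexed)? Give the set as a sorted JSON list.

CNF form of G:
  S -> A T2 | T1 B | T3 T0 | c
  A -> T0 X4 | d
  B -> T0 X5 | a | c | d
  C -> A T2 | T3 T0
  T0 -> c
  T1 -> b
  T2 -> a
  T3 -> d
  X4 -> T1 A
  X5 -> T1 A

Fill CYK table bottom-up (cells [i..j] with 1 ≤ i ≤ j ≤ 3 only):
  cell(1,1) c: {B,S,T0}  orig:{B,S}
  cell(2,2) b: {T1}  orig:{}
  cell(3,3) d: {A,B,T3}  orig:{A,B}
  cell(1,2) cb: ∅
  cell(2,3) bd: {S,X4,X5}  orig:{S}
  cell(1,3) cbd: {A,B}

Original NTs in T[1,3] deriving "cbd": ["A", "B"]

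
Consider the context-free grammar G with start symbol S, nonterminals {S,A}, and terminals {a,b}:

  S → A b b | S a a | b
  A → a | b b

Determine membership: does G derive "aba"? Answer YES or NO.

CNF form of G:
  S -> A X2 | S X3 | b
  A -> T0 T0 | a
  T0 -> b
  T1 -> a
  X2 -> T0 T0
  X3 -> T1 T1

CYK fill:
  T[0,0] 'a' = {A,T1}  orig:{A}
  T[1,1] 'b' = {S,T0}  orig:{S}
  T[2,2] 'a' = {A,T1}  orig:{A}
  T[0,1] 'ab' = ∅
  T[1,2] 'ba' = ∅
  T[0,2] 'aba' = ∅

S ∉ T[0,2] ⇒ NO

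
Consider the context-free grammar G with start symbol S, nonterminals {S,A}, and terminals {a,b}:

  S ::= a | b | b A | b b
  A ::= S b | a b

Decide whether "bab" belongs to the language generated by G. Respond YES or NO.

Convert to CNF:
  S -> T0 A | T0 T0 | a | b
  A -> S T0 | T1 T0
  T0 -> b
  T1 -> a

CYK fill:
  T[0,0] 'b' = {S,T0}  orig:{S}
  T[1,1] 'a' = {S,T1}  orig:{S}
  T[2,2] 'b' = {S,T0}  orig:{S}
  T[0,1] 'ba' = ∅
  T[1,2] 'ab' = {A}
  T[0,2] 'bab' = {S}

S ∈ T[0,2] ⇒ YES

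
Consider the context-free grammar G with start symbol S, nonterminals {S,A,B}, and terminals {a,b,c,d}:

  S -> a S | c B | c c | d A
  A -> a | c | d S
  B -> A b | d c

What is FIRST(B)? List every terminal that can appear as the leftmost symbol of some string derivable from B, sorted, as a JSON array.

Compute FIRST by fixpoint:
round 1:
  A via A→a: +{a}
  A via A→c: +{c}
  A via A→d S: +{d}
  B via B→A b: +{a,c,d}
  S via S→a S: +{a}
  S via S→c B: +{c}
  S via S→d A: +{d}
  FIRST[S]={a,c,d}  FIRST[A]={a,c,d}  FIRST[B]={a,c,d}
round 2: (stable)
  FIRST[S]={a,c,d}  FIRST[A]={a,c,d}  FIRST[B]={a,c,d}

FIRST(B) = ["a", "c", "d"]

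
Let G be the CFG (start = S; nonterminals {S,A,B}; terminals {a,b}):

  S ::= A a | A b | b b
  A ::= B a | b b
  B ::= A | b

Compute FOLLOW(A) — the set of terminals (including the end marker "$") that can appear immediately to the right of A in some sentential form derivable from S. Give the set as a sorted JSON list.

Compute FIRST by fixpoint:
pass 1:
  A via A→b b: +{b}
  B via B→A: +{b}
  S via S→A a: +{b}
  FIRST[S]={b}  FIRST[A]={b}  FIRST[B]={b}
pass 2: (stable)
  FIRST[S]={b}  FIRST[A]={b}  FIRST[B]={b}

FOLLOW sets:
seed FOLLOW(S) with $
iter 1:
  A→B a: FOLLOW(B) ⊇ FIRST(a) = {a}; new: +{a}
  B→A: FOLLOW(A) ⊇ FOLLOW(B) ⊇ {a}; new: +{a}
  S→A b: FOLLOW(A) ⊇ FIRST(b) = {b}; new: +{b}
  S: {$}  A: {a,b}  B: {a}
iter 2: (no change)
  S: {$}  A: {a,b}  B: {a}

FOLLOW(A) = ["a", "b"]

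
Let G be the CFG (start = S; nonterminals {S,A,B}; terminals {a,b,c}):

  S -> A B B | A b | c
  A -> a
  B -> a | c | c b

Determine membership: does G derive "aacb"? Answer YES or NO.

Convert to CNF:
  S -> A T1 | A X2 | c
  A -> a
  B -> T0 T1 | a | c
  T0 -> c
  T1 -> b
  X2 -> B B

CYK table (by increasing span):
  [0..0]={A,B}  "a"
  [1..1]={A,B}  "a"
  [2..2]={B,S,T0}  "c"  orig:{B,S}
  [3..3]={T1}  "b"  orig:{}
  [0..1]={X2}  "aa"  orig:{}
  [1..2]={X2}  "ac"  orig:{}
  [2..3]={B}  "cb"
  [0..2]={S}  "aac"
  [1..3]={X2}  "acb"  orig:{}
  [0..3]={S}  "aacb"

S ∈ T[0,3] ⇒ YES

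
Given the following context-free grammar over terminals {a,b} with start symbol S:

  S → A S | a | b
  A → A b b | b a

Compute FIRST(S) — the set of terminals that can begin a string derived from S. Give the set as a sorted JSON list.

Compute FIRST by fixpoint:
[1]
  A via A→b a: +{b}
  S via S→A S: +{b}
  S via S→a: +{a}
  FIRST(S)={a,b}  FIRST(A)={b}
[2] done
  FIRST(S)={a,b}  FIRST(A)={b}

FIRST(S) = ["a", "b"]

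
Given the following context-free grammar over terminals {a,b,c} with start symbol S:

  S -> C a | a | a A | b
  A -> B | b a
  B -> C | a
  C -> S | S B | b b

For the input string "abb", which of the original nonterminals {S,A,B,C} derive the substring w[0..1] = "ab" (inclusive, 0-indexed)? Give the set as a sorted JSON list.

Convert to CNF:
  S -> C T0 | T0 A | a | b
  A -> C T0 | S B | T0 A | T1 T0 | T1 T1 | a | b
  B -> C T0 | S B | T0 A | T1 T1 | a | b
  C -> C T0 | S B | T0 A | T1 T1 | a | b
  T0 -> a
  T1 -> b

CYK table (by increasing span) (cells [i..j] with 0 ≤ i ≤ j ≤ 1 only):
  T[0,0] 'a' = {A,B,C,S,T0}  orig:{A,B,C,S}
  T[1,1] 'b' = {A,B,C,S,T1}  orig:{A,B,C,S}
  T[0,1] 'ab' = {A,B,C,S}

Original NTs in T[0,1] deriving "ab": ["A", "B", "C", "S"]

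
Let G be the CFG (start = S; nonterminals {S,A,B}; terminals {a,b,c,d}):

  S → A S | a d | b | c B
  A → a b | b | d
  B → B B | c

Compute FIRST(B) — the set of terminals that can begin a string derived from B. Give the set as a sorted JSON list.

Compute FIRST by fixpoint:
iter 1:
  A via A→a b: +{a}
  A via A→b: +{b}
  A via A→d: +{d}
  B via B→c: +{c}
  S via S→A S: +{a,b,d}
  S via S→c B: +{c}
  S: {a,b,c,d}  A: {a,b,d}  B: {c}
iter 2: done
  S: {a,b,c,d}  A: {a,b,d}  B: {c}

FIRST(B) = ["c"]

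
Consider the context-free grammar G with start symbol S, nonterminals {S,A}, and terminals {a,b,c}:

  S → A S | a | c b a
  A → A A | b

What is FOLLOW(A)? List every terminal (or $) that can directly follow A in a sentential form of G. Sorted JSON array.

FIRST sets, iterate to fixpoint:
pass 1:
  A via A→b: +{b}
  S via S→A S: +{b}
  S via S→a: +{a}
  S via S→c b a: +{c}
  FIRST(S)={a,b,c}  FIRST(A)={b}
pass 2: (stable)
  FIRST(S)={a,b,c}  FIRST(A)={b}

FOLLOW sets:
FOLLOW(S) := {$}
pass 1:
  A→A A: FOLLOW(A) ⊇ FIRST(A) = {b}; new: +{b}
  S→A S: FOLLOW(A) ⊇ FIRST(S) = {a,b,c}; new: +{a,c}
  FOLLOW(S)={$}  FOLLOW(A)={a,b,c}
pass 2: (stable)
  FOLLOW(S)={$}  FOLLOW(A)={a,b,c}

FOLLOW(A) = ["a", "b", "c"]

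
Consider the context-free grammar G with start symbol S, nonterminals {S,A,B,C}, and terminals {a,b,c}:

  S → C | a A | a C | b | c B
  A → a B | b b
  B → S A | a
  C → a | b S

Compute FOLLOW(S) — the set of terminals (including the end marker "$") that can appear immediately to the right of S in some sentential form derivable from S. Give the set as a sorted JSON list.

FIRST sets, iterate to fixpoint:
[1]
  A via A→a B: +{a}
  A via A→b b: +{b}
  B via B→a: +{a}
  C via C→a: +{a}
  C via C→b S: +{b}
  S via S→C: +{a,b}
  S via S→c B: +{c}
  S: {a,b,c}  A: {a,b}  B: {a}  C: {a,b}
[2]
  B via B→S A: +{b,c}
  S: {a,b,c}  A: {a,b}  B: {a,b,c}  C: {a,b}
[3] (no change)
  S: {a,b,c}  A: {a,b}  B: {a,b,c}  C: {a,b}

FOLLOW iteration:
initialize: $ ∈ FOLLOW(S)
round 1:
  B→S A: FOLLOW(S) ⊇ FIRST(A) = {a,b}; new: +{a,b}
  S→C: FOLLOW(C) ⊇ FOLLOW(S) ⊇ {$,a,b}; new: +{$,a,b}
  S→a A: FOLLOW(A) ⊇ FOLLOW(S) ⊇ {$,a,b}; new: +{$,a,b}
  S→c B: FOLLOW(B) ⊇ FOLLOW(S) ⊇ {$,a,b}; new: +{$,a,b}
  S: {$,a,b}  A: {$,a,b}  B: {$,a,b}  C: {$,a,b}
round 2: done
  S: {$,a,b}  A: {$,a,b}  B: {$,a,b}  C: {$,a,b}

FOLLOW(S) = ["$", "a", "b"]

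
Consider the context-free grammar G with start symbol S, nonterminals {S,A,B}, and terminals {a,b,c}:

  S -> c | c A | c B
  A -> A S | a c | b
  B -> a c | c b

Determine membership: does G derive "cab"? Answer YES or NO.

Convert to CNF:
  S -> T1 A | T1 B | c
  A -> A S | T0 T1 | b
  B -> T0 T1 | T1 T2
  T0 -> a
  T1 -> c
  T2 -> b

CYK fill:
  [0..0]={S,T1}  "c"  orig:{S}
  [1..1]={T0}  "a"  orig:{}
  [2..2]={A,T2}  "b"  orig:{A}
  [0..1]=∅  "ca"
  [1..2]=∅  "ab"
  [0..2]=∅  "cab"

S ∉ T[0,2] ⇒ NO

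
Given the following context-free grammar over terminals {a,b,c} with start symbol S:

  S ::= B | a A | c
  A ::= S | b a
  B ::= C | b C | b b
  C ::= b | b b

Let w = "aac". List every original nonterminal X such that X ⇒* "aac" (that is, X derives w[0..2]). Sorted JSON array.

Convert to CNF:
  S -> T0 A | T1 C | T1 T1 | b | c
  A -> T0 A | T1 C | T1 T0 | T1 T1 | b | c
  B -> T1 C | T1 T1 | b
  C -> T1 T1 | b
  T0 -> a
  T1 -> b

CYK table (by increasing span), restricted to cells inside w[0..2]:
  [0..0]={T0}  "a"  orig:{}
  [1..1]={T0}  "a"  orig:{}
  [2..2]={A,S}  "c"
  [0..1]=∅  "aa"
  [1..2]={A,S}  "ac"
  [0..2]={A,S}  "aac"

Original NTs in T[0,2] deriving "aac": ["A", "S"]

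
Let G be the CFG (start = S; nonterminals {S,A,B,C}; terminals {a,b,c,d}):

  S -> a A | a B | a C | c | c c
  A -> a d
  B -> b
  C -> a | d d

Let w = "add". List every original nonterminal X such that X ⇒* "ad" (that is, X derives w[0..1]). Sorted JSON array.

Convert to CNF:
  S -> T0 A | T0 B | T0 C | T2 T2 | c
  A -> T0 T1
  B -> b
  C -> T1 T1 | a
  T0 -> a
  T1 -> d
  T2 -> c

CYK fill — only the sub-triangle for w[0..1]:
  [0..0]={C,T0}  "a"  orig:{C}
  [1..1]={T1}  "d"  orig:{}
  [0..1]={A}  "ad"

Original NTs in T[0,1] deriving "ad": ["A"]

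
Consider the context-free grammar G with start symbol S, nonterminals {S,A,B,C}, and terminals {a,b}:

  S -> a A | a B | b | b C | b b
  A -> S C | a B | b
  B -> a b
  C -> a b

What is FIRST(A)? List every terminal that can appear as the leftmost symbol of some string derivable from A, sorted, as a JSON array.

FIRST iteration:
round 1:
  A via A→a B: +{a}
  A via A→b: +{b}
  B via B→a b: +{a}
  C via C→a b: +{a}
  S via S→a A: +{a}
  S via S→b: +{b}
  S: {a,b}  A: {a,b}  B: {a}  C: {a}
round 2: (stable)
  S: {a,b}  A: {a,b}  B: {a}  C: {a}

FIRST(A) = ["a", "b"]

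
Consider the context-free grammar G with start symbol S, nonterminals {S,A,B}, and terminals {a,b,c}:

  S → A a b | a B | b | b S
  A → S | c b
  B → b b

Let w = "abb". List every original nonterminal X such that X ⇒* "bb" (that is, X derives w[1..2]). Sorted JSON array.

CNF form of G:
  S -> A X4 | T0 B | T1 S | b
  A -> A X3 | T0 B | T1 S | T2 T1 | b
  B -> T1 T1
  T0 -> a
  T1 -> b
  T2 -> c
  X3 -> T0 T1
  X4 -> T0 T1

Fill CYK table bottom-up (cells [i..j] with 1 ≤ i ≤ j ≤ 2 only):
  [1..1]={A,S,T1}  "b"  orig:{A,S}
  [2..2]={A,S,T1}  "b"  orig:{A,S}
  [1..2]={A,B,S}  "bb"

Original NTs in T[1,2] deriving "bb": ["A", "B", "S"]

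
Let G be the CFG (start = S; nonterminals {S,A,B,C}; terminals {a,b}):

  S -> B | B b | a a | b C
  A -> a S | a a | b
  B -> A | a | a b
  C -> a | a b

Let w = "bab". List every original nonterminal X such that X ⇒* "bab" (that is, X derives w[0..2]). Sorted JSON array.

Convert to CNF:
  S -> B T1 | T0 S | T0 T0 | T0 T1 | T1 C | a | b
  A -> T0 S | T0 T0 | b
  B -> T0 S | T0 T0 | T0 T1 | a | b
  C -> T0 T1 | a
  T0 -> a
  T1 -> b

CYK table (by increasing span) (cells [i..j] with 0 ≤ i ≤ j ≤ 2 only):
  cell(0,0) b: {A,B,S,T1}  orig:{A,B,S}
  cell(1,1) a: {B,C,S,T0}  orig:{B,C,S}
  cell(2,2) b: {A,B,S,T1}  orig:{A,B,S}
  cell(0,1) ba: {S}
  cell(1,2) ab: {A,B,C,S}
  cell(0,2) bab: {S}

Original NTs in T[0,2] deriving "bab": ["S"]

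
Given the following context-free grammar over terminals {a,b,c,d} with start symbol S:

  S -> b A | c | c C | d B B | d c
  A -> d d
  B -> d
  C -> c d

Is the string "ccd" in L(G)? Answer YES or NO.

Convert to CNF:
  S -> T0 T1 | T0 X3 | T1 C | T2 A | c
  A -> T0 T0
  B -> d
  C -> T1 T0
  T0 -> d
  T1 -> c
  T2 -> b
  X3 -> B B

Fill CYK table bottom-up:
  T[0,0] 'c' = {S,T1}  orig:{S}
  T[1,1] 'c' = {S,T1}  orig:{S}
  T[2,2] 'd' = {B,T0}  orig:{B}
  T[0,1] 'cc' = ∅
  T[1,2] 'cd' = {C}
  T[0,2] 'ccd' = {S}

S ∈ T[0,2] ⇒ YES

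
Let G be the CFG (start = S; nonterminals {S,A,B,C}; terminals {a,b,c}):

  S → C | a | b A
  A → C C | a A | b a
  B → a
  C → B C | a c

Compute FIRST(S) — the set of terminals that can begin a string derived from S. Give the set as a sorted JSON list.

FIRST iteration:
round 1:
  A via A→a A: +{a}
  A via A→b a: +{b}
  B via B→a: +{a}
  C via C→B C: +{a}
  S via S→C: +{a}
  S via S→b A: +{b}
  S: {a,b}  A: {a,b}  B: {a}  C: {a}
round 2: — fixpoint
  S: {a,b}  A: {a,b}  B: {a}  C: {a}

FIRST(S) = ["a", "b"]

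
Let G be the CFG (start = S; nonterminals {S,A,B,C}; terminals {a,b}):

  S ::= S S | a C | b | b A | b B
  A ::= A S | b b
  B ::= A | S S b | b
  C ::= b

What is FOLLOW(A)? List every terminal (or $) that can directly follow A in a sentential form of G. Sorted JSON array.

FIRST sets, iterate to fixpoint:
round 1:
  A via A→b b: +{b}
  B via B→A: +{b}
  C via C→b: +{b}
  S via S→a C: +{a}
  S via S→b: +{b}
  FIRST(S)={a,b}  FIRST(A)={b}  FIRST(B)={b}  FIRST(C)={b}
round 2:
  B via B→S S b: +{a}
  FIRST(S)={a,b}  FIRST(A)={b}  FIRST(B)={a,b}  FIRST(C)={b}
round 3: — fixpoint
  FIRST(S)={a,b}  FIRST(A)={b}  FIRST(B)={a,b}  FIRST(C)={b}

FOLLOW iteration:
seed FOLLOW(S) with $
[1]
  A→A S: FOLLOW(A) ⊇ FIRST(S) = {a,b}; new: +{a,b}
  A→A S: FOLLOW(S) ⊇ FOLLOW(A) ⊇ {a,b}; new: +{a,b}
  S→a C: FOLLOW(C) ⊇ FOLLOW(S) ⊇ {$,a,b}; new: +{$,a,b}
  S→b A: FOLLOW(A) ⊇ FOLLOW(S) ⊇ {$,a,b}; new: +{$}
  S→b B: FOLLOW(B) ⊇ FOLLOW(S) ⊇ {$,a,b}; new: +{$,a,b}
  S: {$,a,b}  A: {$,a,b}  B: {$,a,b}  C: {$,a,b}
[2] — fixpoint
  S: {$,a,b}  A: {$,a,b}  B: {$,a,b}  C: {$,a,b}

FOLLOW(A) = ["$", "a", "b"]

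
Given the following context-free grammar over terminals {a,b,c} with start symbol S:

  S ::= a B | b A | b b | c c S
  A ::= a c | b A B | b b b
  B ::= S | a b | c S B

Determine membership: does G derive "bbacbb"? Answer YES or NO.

Convert to CNF:
  S -> T0 B | T1 X7 | T2 A | T2 T2
  A -> T0 T1 | T2 X3 | T2 X4
  B -> T0 B | T0 T2 | T1 X5 | T1 X6 | T2 A | T2 T2
  T0 -> a
  T1 -> c
  T2 -> b
  X3 -> A B
  X4 -> T2 T2
  X5 -> S B
  X6 -> T1 S
  X7 -> T1 S

CYK table (by increasing span):
  cell(0,0) b: {T2}  orig:{}
  cell(1,1) b: {T2}  orig:{}
  cell(2,2) a: {T0}  orig:{}
  cell(3,3) c: {T1}  orig:{}
  cell(4,4) b: {T2}  orig:{}
  cell(5,5) b: {T2}  orig:{}
  cell(0,1) bb: {B,S,X4}  orig:{B,S}
  cell(1,2) ba: ∅
  cell(2,3) ac: {A}
  cell(3,4) cb: ∅
  cell(4,5) bb: {B,S,X4}  orig:{B,S}
  cell(0,2) bba: ∅
  cell(1,3) bac: {B,S}
  cell(2,4) acb: ∅
  cell(3,5) cbb: {X6,X7}  orig:{}
  cell(0,3) bbac: ∅
  cell(1,4) bacb: ∅
  cell(2,5) acbb: {X3}  orig:{}
  cell(0,4) bbacb: ∅
  cell(1,5) bacbb: {A,X5}  orig:{A}
  cell(0,5) bbacbb: {B,S}

S ∈ T[0,5] ⇒ YES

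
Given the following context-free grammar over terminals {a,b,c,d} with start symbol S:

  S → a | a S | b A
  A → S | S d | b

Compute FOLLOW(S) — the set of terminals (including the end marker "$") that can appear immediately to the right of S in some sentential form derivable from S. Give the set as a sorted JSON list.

Compute FIRST by fixpoint:
iter 1:
  A via A→b: +{b}
  S via S→a: +{a}
  S via S→b A: +{b}
  FIRST(S)={a,b}  FIRST(A)={b}
iter 2:
  A via A→S: +{a}
  FIRST(S)={a,b}  FIRST(A)={a,b}
iter 3: — fixpoint
  FIRST(S)={a,b}  FIRST(A)={a,b}

Compute FOLLOW by fixpoint:
initialize: $ ∈ FOLLOW(S)
round 1:
  A→S d: FOLLOW(S) ⊇ FIRST(d) = {d}; new: +{d}
  S→b A: FOLLOW(A) ⊇ FOLLOW(S) ⊇ {$,d}; new: +{$,d}
  S: {$,d}  A: {$,d}
round 2: (stable)
  S: {$,d}  A: {$,d}

FOLLOW(S) = ["$", "d"]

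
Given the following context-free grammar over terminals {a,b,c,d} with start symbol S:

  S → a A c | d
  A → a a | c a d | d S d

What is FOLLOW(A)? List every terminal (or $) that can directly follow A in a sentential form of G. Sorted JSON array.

Compute FIRST by fixpoint:
[1]
  A via A→a a: +{a}
  A via A→c a d: +{c}
  A via A→d S d: +{d}
  S via S→a A c: +{a}
  S via S→d: +{d}
  FIRST(S)={a,d}  FIRST(A)={a,c,d}
[2] (no change)
  FIRST(S)={a,d}  FIRST(A)={a,c,d}

FOLLOW iteration:
initialize: $ ∈ FOLLOW(S)
round 1:
  A→d S d: FOLLOW(S) ⊇ FIRST(d) = {d}; new: +{d}
  S→a A c: FOLLOW(A) ⊇ FIRST(c) = {c}; new: +{c}
  FOLLOW(S)={$,d}  FOLLOW(A)={c}
round 2: done
  FOLLOW(S)={$,d}  FOLLOW(A)={c}

FOLLOW(A) = ["c"]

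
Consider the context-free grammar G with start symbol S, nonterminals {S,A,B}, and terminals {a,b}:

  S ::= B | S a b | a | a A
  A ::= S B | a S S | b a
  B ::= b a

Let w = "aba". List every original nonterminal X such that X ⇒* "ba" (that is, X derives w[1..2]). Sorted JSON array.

Convert to CNF:
  S -> S X3 | T0 A | T1 T0 | a
  A -> S B | T0 X2 | T1 T0
  B -> T1 T0
  T0 -> a
  T1 -> b
  X2 -> S S
  X3 -> T0 T1

CYK table (by increasing span) — only the sub-triangle for w[1..2]:
  cell(1,1) b: {T1}  orig:{}
  cell(2,2) a: {S,T0}  orig:{S}
  cell(1,2) ba: {A,B,S}

Original NTs in T[1,2] deriving "ba": ["A", "B", "S"]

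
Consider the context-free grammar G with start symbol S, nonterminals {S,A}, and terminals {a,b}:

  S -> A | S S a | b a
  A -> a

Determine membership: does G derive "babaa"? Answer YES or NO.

CNF form of G:
  S -> S X2 | T1 T0 | a
  A -> a
  T0 -> a
  T1 -> b
  X2 -> S T0

CYK fill:
  cell(0,0) b: {T1}  orig:{}
  cell(1,1) a: {A,S,T0}  orig:{A,S}
  cell(2,2) b: {T1}  orig:{}
  cell(3,3) a: {A,S,T0}  orig:{A,S}
  cell(4,4) a: {A,S,T0}  orig:{A,S}
  cell(0,1) ba: {S}
  cell(1,2) ab: ∅
  cell(2,3) ba: {S}
  cell(3,4) aa: {X2}  orig:{}
  cell(0,2) bab: ∅
  cell(1,3) aba: ∅
  cell(2,4) baa: {X2}  orig:{}
  cell(0,3) baba: ∅
  cell(1,4) abaa: {S}
  cell(0,4) babaa: {S}

S ∈ T[0,4] ⇒ YES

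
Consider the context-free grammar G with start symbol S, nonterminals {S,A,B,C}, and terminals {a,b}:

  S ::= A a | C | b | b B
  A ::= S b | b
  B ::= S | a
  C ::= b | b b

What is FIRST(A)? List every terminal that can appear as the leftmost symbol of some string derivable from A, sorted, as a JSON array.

FIRST sets, iterate to fixpoint:
iter 1:
  A via A→b: +{b}
  B via B→a: +{a}
  C via C→b: +{b}
  S via S→A a: +{b}
  FIRST[S]={b}  FIRST[A]={b}  FIRST[B]={a}  FIRST[C]={b}
iter 2:
  B via B→S: +{b}
  FIRST[S]={b}  FIRST[A]={b}  FIRST[B]={a,b}  FIRST[C]={b}
iter 3: done
  FIRST[S]={b}  FIRST[A]={b}  FIRST[B]={a,b}  FIRST[C]={b}

FIRST(A) = ["b"]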